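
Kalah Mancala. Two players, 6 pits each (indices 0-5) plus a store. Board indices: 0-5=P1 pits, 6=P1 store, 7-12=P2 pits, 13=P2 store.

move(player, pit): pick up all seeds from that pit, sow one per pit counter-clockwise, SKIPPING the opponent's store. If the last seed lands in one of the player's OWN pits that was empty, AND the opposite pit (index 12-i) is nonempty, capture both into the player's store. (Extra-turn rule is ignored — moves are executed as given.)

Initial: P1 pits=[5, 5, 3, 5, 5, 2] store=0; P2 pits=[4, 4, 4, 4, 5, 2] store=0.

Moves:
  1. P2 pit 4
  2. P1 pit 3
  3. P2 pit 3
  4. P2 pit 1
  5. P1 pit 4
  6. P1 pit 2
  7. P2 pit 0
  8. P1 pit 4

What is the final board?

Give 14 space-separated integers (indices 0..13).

Answer: 7 6 0 1 0 6 3 0 2 7 3 3 6 4

Derivation:
Move 1: P2 pit4 -> P1=[6,6,4,5,5,2](0) P2=[4,4,4,4,0,3](1)
Move 2: P1 pit3 -> P1=[6,6,4,0,6,3](1) P2=[5,5,4,4,0,3](1)
Move 3: P2 pit3 -> P1=[7,6,4,0,6,3](1) P2=[5,5,4,0,1,4](2)
Move 4: P2 pit1 -> P1=[7,6,4,0,6,3](1) P2=[5,0,5,1,2,5](3)
Move 5: P1 pit4 -> P1=[7,6,4,0,0,4](2) P2=[6,1,6,2,2,5](3)
Move 6: P1 pit2 -> P1=[7,6,0,1,1,5](3) P2=[6,1,6,2,2,5](3)
Move 7: P2 pit0 -> P1=[7,6,0,1,1,5](3) P2=[0,2,7,3,3,6](4)
Move 8: P1 pit4 -> P1=[7,6,0,1,0,6](3) P2=[0,2,7,3,3,6](4)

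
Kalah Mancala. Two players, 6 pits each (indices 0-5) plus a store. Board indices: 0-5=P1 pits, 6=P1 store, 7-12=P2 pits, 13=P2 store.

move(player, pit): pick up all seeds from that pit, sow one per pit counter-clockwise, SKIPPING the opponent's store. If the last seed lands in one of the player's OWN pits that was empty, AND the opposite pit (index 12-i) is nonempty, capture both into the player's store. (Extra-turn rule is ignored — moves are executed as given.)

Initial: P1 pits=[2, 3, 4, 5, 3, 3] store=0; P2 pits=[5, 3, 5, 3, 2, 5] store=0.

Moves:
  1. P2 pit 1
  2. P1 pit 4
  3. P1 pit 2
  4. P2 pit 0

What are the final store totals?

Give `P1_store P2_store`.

Answer: 2 1

Derivation:
Move 1: P2 pit1 -> P1=[2,3,4,5,3,3](0) P2=[5,0,6,4,3,5](0)
Move 2: P1 pit4 -> P1=[2,3,4,5,0,4](1) P2=[6,0,6,4,3,5](0)
Move 3: P1 pit2 -> P1=[2,3,0,6,1,5](2) P2=[6,0,6,4,3,5](0)
Move 4: P2 pit0 -> P1=[2,3,0,6,1,5](2) P2=[0,1,7,5,4,6](1)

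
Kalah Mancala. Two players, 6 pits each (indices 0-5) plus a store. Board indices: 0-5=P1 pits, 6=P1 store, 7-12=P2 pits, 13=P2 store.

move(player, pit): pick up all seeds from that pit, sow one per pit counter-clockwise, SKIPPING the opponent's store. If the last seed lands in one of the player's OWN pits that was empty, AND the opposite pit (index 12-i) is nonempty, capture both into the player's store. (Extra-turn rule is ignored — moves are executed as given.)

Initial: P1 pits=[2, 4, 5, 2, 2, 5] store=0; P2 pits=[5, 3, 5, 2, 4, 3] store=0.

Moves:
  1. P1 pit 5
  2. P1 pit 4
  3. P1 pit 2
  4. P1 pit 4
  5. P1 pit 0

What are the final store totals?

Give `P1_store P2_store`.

Answer: 7 0

Derivation:
Move 1: P1 pit5 -> P1=[2,4,5,2,2,0](1) P2=[6,4,6,3,4,3](0)
Move 2: P1 pit4 -> P1=[2,4,5,2,0,1](2) P2=[6,4,6,3,4,3](0)
Move 3: P1 pit2 -> P1=[2,4,0,3,1,2](3) P2=[7,4,6,3,4,3](0)
Move 4: P1 pit4 -> P1=[2,4,0,3,0,3](3) P2=[7,4,6,3,4,3](0)
Move 5: P1 pit0 -> P1=[0,5,0,3,0,3](7) P2=[7,4,6,0,4,3](0)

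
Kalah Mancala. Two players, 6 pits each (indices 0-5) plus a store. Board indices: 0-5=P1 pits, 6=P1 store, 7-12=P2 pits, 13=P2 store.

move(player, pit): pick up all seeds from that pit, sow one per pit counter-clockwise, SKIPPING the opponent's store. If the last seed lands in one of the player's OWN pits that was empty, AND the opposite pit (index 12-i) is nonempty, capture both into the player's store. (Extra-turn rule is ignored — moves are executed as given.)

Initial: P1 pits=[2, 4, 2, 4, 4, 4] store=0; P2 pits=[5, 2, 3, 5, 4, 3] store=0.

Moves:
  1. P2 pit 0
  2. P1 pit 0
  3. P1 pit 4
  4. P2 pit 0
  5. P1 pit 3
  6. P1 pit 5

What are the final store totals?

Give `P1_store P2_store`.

Answer: 3 0

Derivation:
Move 1: P2 pit0 -> P1=[2,4,2,4,4,4](0) P2=[0,3,4,6,5,4](0)
Move 2: P1 pit0 -> P1=[0,5,3,4,4,4](0) P2=[0,3,4,6,5,4](0)
Move 3: P1 pit4 -> P1=[0,5,3,4,0,5](1) P2=[1,4,4,6,5,4](0)
Move 4: P2 pit0 -> P1=[0,5,3,4,0,5](1) P2=[0,5,4,6,5,4](0)
Move 5: P1 pit3 -> P1=[0,5,3,0,1,6](2) P2=[1,5,4,6,5,4](0)
Move 6: P1 pit5 -> P1=[0,5,3,0,1,0](3) P2=[2,6,5,7,6,4](0)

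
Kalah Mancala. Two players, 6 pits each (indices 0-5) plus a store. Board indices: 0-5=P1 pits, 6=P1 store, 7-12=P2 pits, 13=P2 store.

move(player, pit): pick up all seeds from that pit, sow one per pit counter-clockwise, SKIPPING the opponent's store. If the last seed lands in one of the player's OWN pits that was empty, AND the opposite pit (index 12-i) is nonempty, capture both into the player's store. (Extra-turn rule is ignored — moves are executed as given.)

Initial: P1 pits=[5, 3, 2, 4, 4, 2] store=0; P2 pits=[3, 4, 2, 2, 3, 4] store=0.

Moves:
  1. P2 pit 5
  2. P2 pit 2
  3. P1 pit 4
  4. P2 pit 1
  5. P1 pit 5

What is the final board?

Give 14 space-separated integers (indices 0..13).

Answer: 6 4 3 4 0 0 2 5 1 1 4 5 1 2

Derivation:
Move 1: P2 pit5 -> P1=[6,4,3,4,4,2](0) P2=[3,4,2,2,3,0](1)
Move 2: P2 pit2 -> P1=[6,4,3,4,4,2](0) P2=[3,4,0,3,4,0](1)
Move 3: P1 pit4 -> P1=[6,4,3,4,0,3](1) P2=[4,5,0,3,4,0](1)
Move 4: P2 pit1 -> P1=[6,4,3,4,0,3](1) P2=[4,0,1,4,5,1](2)
Move 5: P1 pit5 -> P1=[6,4,3,4,0,0](2) P2=[5,1,1,4,5,1](2)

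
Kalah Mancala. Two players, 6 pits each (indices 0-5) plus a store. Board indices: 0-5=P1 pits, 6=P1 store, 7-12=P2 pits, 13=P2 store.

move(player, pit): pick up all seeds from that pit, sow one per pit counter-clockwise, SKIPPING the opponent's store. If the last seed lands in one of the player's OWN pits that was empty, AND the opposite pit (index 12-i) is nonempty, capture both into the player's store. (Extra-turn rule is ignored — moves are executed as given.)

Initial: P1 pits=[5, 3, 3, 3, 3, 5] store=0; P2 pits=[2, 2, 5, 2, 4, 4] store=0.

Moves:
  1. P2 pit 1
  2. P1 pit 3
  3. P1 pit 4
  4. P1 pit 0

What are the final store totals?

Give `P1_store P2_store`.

Move 1: P2 pit1 -> P1=[5,3,3,3,3,5](0) P2=[2,0,6,3,4,4](0)
Move 2: P1 pit3 -> P1=[5,3,3,0,4,6](1) P2=[2,0,6,3,4,4](0)
Move 3: P1 pit4 -> P1=[5,3,3,0,0,7](2) P2=[3,1,6,3,4,4](0)
Move 4: P1 pit0 -> P1=[0,4,4,1,1,8](2) P2=[3,1,6,3,4,4](0)

Answer: 2 0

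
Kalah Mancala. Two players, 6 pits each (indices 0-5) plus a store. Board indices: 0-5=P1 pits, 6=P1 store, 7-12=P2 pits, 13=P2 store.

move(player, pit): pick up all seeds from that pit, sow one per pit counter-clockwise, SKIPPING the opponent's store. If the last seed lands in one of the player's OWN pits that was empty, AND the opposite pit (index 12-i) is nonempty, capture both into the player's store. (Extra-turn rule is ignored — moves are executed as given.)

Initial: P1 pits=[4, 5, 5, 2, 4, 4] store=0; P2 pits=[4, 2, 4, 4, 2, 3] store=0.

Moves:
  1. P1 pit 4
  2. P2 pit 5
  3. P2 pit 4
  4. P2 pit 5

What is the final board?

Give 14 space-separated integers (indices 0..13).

Answer: 5 6 5 2 0 5 1 5 3 4 4 0 0 3

Derivation:
Move 1: P1 pit4 -> P1=[4,5,5,2,0,5](1) P2=[5,3,4,4,2,3](0)
Move 2: P2 pit5 -> P1=[5,6,5,2,0,5](1) P2=[5,3,4,4,2,0](1)
Move 3: P2 pit4 -> P1=[5,6,5,2,0,5](1) P2=[5,3,4,4,0,1](2)
Move 4: P2 pit5 -> P1=[5,6,5,2,0,5](1) P2=[5,3,4,4,0,0](3)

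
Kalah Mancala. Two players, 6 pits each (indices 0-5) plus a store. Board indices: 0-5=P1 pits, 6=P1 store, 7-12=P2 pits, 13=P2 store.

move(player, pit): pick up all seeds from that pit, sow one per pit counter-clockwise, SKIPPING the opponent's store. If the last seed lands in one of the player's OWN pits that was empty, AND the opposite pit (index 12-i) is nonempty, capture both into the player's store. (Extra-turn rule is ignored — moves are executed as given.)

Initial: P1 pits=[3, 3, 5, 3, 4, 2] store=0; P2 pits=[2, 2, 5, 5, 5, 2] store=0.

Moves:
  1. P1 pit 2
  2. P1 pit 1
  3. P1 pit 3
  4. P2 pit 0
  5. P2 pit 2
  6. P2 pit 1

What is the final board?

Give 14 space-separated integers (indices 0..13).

Answer: 4 1 1 0 7 4 2 0 0 1 8 8 4 1

Derivation:
Move 1: P1 pit2 -> P1=[3,3,0,4,5,3](1) P2=[3,2,5,5,5,2](0)
Move 2: P1 pit1 -> P1=[3,0,1,5,6,3](1) P2=[3,2,5,5,5,2](0)
Move 3: P1 pit3 -> P1=[3,0,1,0,7,4](2) P2=[4,3,5,5,5,2](0)
Move 4: P2 pit0 -> P1=[3,0,1,0,7,4](2) P2=[0,4,6,6,6,2](0)
Move 5: P2 pit2 -> P1=[4,1,1,0,7,4](2) P2=[0,4,0,7,7,3](1)
Move 6: P2 pit1 -> P1=[4,1,1,0,7,4](2) P2=[0,0,1,8,8,4](1)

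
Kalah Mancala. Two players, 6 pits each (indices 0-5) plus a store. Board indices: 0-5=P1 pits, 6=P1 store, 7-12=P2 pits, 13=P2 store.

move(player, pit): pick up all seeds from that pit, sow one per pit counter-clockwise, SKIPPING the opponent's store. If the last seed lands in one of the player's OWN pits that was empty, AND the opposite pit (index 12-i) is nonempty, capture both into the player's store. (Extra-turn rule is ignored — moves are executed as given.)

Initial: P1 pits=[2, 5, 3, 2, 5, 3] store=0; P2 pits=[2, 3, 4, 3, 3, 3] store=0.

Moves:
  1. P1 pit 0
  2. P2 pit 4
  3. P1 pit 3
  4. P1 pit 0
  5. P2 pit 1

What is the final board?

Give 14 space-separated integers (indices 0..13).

Answer: 0 0 4 0 6 4 0 2 0 5 4 0 4 9

Derivation:
Move 1: P1 pit0 -> P1=[0,6,4,2,5,3](0) P2=[2,3,4,3,3,3](0)
Move 2: P2 pit4 -> P1=[1,6,4,2,5,3](0) P2=[2,3,4,3,0,4](1)
Move 3: P1 pit3 -> P1=[1,6,4,0,6,4](0) P2=[2,3,4,3,0,4](1)
Move 4: P1 pit0 -> P1=[0,7,4,0,6,4](0) P2=[2,3,4,3,0,4](1)
Move 5: P2 pit1 -> P1=[0,0,4,0,6,4](0) P2=[2,0,5,4,0,4](9)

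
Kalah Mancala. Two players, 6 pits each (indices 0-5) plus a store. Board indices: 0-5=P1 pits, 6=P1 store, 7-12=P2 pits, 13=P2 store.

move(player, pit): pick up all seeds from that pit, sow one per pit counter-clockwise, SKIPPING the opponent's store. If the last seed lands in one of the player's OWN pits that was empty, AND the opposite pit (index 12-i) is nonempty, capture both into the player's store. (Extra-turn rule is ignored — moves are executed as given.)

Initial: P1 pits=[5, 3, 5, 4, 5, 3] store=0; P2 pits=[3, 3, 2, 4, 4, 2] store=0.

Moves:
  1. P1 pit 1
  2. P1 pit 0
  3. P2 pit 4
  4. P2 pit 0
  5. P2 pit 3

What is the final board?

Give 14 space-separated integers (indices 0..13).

Answer: 2 3 7 6 7 4 0 0 4 3 0 1 4 2

Derivation:
Move 1: P1 pit1 -> P1=[5,0,6,5,6,3](0) P2=[3,3,2,4,4,2](0)
Move 2: P1 pit0 -> P1=[0,1,7,6,7,4](0) P2=[3,3,2,4,4,2](0)
Move 3: P2 pit4 -> P1=[1,2,7,6,7,4](0) P2=[3,3,2,4,0,3](1)
Move 4: P2 pit0 -> P1=[1,2,7,6,7,4](0) P2=[0,4,3,5,0,3](1)
Move 5: P2 pit3 -> P1=[2,3,7,6,7,4](0) P2=[0,4,3,0,1,4](2)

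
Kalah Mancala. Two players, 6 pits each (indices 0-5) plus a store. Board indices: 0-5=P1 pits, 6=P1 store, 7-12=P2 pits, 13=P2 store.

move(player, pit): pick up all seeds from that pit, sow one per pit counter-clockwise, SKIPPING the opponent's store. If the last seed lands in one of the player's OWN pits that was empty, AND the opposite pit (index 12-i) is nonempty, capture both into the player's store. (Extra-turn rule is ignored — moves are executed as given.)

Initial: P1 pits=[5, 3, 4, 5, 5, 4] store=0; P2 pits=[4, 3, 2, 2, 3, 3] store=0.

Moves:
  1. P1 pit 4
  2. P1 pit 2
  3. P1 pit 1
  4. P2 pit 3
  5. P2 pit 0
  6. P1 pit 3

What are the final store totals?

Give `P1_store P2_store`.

Move 1: P1 pit4 -> P1=[5,3,4,5,0,5](1) P2=[5,4,3,2,3,3](0)
Move 2: P1 pit2 -> P1=[5,3,0,6,1,6](2) P2=[5,4,3,2,3,3](0)
Move 3: P1 pit1 -> P1=[5,0,1,7,2,6](2) P2=[5,4,3,2,3,3](0)
Move 4: P2 pit3 -> P1=[5,0,1,7,2,6](2) P2=[5,4,3,0,4,4](0)
Move 5: P2 pit0 -> P1=[5,0,1,7,2,6](2) P2=[0,5,4,1,5,5](0)
Move 6: P1 pit3 -> P1=[5,0,1,0,3,7](3) P2=[1,6,5,2,5,5](0)

Answer: 3 0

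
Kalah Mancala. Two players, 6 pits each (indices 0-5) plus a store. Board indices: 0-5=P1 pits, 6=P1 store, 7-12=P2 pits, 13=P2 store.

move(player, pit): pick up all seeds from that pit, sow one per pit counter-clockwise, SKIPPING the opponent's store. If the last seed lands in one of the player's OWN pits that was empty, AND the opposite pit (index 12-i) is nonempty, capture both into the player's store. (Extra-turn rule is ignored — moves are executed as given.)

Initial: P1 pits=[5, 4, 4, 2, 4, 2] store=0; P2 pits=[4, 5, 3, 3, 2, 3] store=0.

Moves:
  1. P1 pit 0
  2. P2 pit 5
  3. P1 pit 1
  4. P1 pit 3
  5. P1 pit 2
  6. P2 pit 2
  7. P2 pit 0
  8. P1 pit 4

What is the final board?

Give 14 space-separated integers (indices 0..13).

Move 1: P1 pit0 -> P1=[0,5,5,3,5,3](0) P2=[4,5,3,3,2,3](0)
Move 2: P2 pit5 -> P1=[1,6,5,3,5,3](0) P2=[4,5,3,3,2,0](1)
Move 3: P1 pit1 -> P1=[1,0,6,4,6,4](1) P2=[5,5,3,3,2,0](1)
Move 4: P1 pit3 -> P1=[1,0,6,0,7,5](2) P2=[6,5,3,3,2,0](1)
Move 5: P1 pit2 -> P1=[1,0,0,1,8,6](3) P2=[7,6,3,3,2,0](1)
Move 6: P2 pit2 -> P1=[0,0,0,1,8,6](3) P2=[7,6,0,4,3,0](3)
Move 7: P2 pit0 -> P1=[1,0,0,1,8,6](3) P2=[0,7,1,5,4,1](4)
Move 8: P1 pit4 -> P1=[1,0,0,1,0,7](4) P2=[1,8,2,6,5,2](4)

Answer: 1 0 0 1 0 7 4 1 8 2 6 5 2 4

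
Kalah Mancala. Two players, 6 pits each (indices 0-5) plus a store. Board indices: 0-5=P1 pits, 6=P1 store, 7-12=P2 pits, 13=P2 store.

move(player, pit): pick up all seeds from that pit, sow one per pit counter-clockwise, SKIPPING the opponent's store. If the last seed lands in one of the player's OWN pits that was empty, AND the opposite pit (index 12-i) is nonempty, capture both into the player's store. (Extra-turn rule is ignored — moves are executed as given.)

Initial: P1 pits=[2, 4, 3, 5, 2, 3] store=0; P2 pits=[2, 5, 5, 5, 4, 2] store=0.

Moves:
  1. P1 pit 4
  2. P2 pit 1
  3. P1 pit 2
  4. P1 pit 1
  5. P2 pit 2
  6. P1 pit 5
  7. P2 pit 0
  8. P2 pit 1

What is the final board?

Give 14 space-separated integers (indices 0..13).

Answer: 3 1 1 7 2 0 2 0 0 3 10 7 4 2

Derivation:
Move 1: P1 pit4 -> P1=[2,4,3,5,0,4](1) P2=[2,5,5,5,4,2](0)
Move 2: P2 pit1 -> P1=[2,4,3,5,0,4](1) P2=[2,0,6,6,5,3](1)
Move 3: P1 pit2 -> P1=[2,4,0,6,1,5](1) P2=[2,0,6,6,5,3](1)
Move 4: P1 pit1 -> P1=[2,0,1,7,2,6](1) P2=[2,0,6,6,5,3](1)
Move 5: P2 pit2 -> P1=[3,1,1,7,2,6](1) P2=[2,0,0,7,6,4](2)
Move 6: P1 pit5 -> P1=[3,1,1,7,2,0](2) P2=[3,1,1,8,7,4](2)
Move 7: P2 pit0 -> P1=[3,1,1,7,2,0](2) P2=[0,2,2,9,7,4](2)
Move 8: P2 pit1 -> P1=[3,1,1,7,2,0](2) P2=[0,0,3,10,7,4](2)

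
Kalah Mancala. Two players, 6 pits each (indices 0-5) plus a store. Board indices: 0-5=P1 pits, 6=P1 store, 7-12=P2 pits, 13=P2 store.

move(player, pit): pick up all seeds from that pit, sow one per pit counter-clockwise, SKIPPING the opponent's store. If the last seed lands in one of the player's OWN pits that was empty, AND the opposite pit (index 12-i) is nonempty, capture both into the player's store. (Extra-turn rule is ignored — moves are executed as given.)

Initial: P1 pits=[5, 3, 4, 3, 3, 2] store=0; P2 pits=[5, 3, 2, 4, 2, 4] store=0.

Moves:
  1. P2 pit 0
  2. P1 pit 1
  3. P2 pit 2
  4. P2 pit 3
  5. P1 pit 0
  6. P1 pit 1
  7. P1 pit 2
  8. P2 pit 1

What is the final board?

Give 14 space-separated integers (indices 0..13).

Move 1: P2 pit0 -> P1=[5,3,4,3,3,2](0) P2=[0,4,3,5,3,5](0)
Move 2: P1 pit1 -> P1=[5,0,5,4,4,2](0) P2=[0,4,3,5,3,5](0)
Move 3: P2 pit2 -> P1=[5,0,5,4,4,2](0) P2=[0,4,0,6,4,6](0)
Move 4: P2 pit3 -> P1=[6,1,6,4,4,2](0) P2=[0,4,0,0,5,7](1)
Move 5: P1 pit0 -> P1=[0,2,7,5,5,3](1) P2=[0,4,0,0,5,7](1)
Move 6: P1 pit1 -> P1=[0,0,8,6,5,3](1) P2=[0,4,0,0,5,7](1)
Move 7: P1 pit2 -> P1=[0,0,0,7,6,4](2) P2=[1,5,1,1,5,7](1)
Move 8: P2 pit1 -> P1=[0,0,0,7,6,4](2) P2=[1,0,2,2,6,8](2)

Answer: 0 0 0 7 6 4 2 1 0 2 2 6 8 2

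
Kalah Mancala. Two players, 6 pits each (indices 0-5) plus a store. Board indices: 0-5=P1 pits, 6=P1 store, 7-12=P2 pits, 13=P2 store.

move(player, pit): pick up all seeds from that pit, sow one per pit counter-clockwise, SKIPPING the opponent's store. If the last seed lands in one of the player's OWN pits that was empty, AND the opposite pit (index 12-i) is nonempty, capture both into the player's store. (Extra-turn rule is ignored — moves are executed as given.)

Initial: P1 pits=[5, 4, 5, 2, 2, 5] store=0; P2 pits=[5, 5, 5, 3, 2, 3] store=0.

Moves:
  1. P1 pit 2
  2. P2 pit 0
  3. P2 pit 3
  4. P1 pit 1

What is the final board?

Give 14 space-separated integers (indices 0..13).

Answer: 6 0 1 4 4 7 1 0 6 6 0 4 5 2

Derivation:
Move 1: P1 pit2 -> P1=[5,4,0,3,3,6](1) P2=[6,5,5,3,2,3](0)
Move 2: P2 pit0 -> P1=[5,4,0,3,3,6](1) P2=[0,6,6,4,3,4](1)
Move 3: P2 pit3 -> P1=[6,4,0,3,3,6](1) P2=[0,6,6,0,4,5](2)
Move 4: P1 pit1 -> P1=[6,0,1,4,4,7](1) P2=[0,6,6,0,4,5](2)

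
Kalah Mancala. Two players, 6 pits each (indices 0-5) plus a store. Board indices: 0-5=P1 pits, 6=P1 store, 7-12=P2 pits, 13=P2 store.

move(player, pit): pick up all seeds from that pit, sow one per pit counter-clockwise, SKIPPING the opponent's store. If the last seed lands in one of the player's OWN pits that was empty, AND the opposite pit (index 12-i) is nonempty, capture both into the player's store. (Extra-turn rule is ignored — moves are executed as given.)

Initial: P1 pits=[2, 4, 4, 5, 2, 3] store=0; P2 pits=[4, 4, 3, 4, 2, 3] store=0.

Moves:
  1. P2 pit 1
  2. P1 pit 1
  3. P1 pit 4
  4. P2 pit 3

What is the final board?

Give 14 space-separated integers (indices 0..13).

Answer: 3 1 5 6 0 5 1 5 0 4 0 4 5 1

Derivation:
Move 1: P2 pit1 -> P1=[2,4,4,5,2,3](0) P2=[4,0,4,5,3,4](0)
Move 2: P1 pit1 -> P1=[2,0,5,6,3,4](0) P2=[4,0,4,5,3,4](0)
Move 3: P1 pit4 -> P1=[2,0,5,6,0,5](1) P2=[5,0,4,5,3,4](0)
Move 4: P2 pit3 -> P1=[3,1,5,6,0,5](1) P2=[5,0,4,0,4,5](1)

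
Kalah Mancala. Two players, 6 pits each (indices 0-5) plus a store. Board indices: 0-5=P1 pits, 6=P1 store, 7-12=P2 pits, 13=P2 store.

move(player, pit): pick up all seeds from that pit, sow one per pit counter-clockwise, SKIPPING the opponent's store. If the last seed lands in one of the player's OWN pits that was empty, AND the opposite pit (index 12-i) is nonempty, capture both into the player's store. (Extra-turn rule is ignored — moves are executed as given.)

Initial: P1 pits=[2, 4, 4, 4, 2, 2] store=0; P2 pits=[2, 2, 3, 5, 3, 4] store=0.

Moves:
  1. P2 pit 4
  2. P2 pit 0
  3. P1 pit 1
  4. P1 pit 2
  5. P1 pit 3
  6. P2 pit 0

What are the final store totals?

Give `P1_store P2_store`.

Move 1: P2 pit4 -> P1=[3,4,4,4,2,2](0) P2=[2,2,3,5,0,5](1)
Move 2: P2 pit0 -> P1=[3,4,4,4,2,2](0) P2=[0,3,4,5,0,5](1)
Move 3: P1 pit1 -> P1=[3,0,5,5,3,3](0) P2=[0,3,4,5,0,5](1)
Move 4: P1 pit2 -> P1=[3,0,0,6,4,4](1) P2=[1,3,4,5,0,5](1)
Move 5: P1 pit3 -> P1=[3,0,0,0,5,5](2) P2=[2,4,5,5,0,5](1)
Move 6: P2 pit0 -> P1=[3,0,0,0,5,5](2) P2=[0,5,6,5,0,5](1)

Answer: 2 1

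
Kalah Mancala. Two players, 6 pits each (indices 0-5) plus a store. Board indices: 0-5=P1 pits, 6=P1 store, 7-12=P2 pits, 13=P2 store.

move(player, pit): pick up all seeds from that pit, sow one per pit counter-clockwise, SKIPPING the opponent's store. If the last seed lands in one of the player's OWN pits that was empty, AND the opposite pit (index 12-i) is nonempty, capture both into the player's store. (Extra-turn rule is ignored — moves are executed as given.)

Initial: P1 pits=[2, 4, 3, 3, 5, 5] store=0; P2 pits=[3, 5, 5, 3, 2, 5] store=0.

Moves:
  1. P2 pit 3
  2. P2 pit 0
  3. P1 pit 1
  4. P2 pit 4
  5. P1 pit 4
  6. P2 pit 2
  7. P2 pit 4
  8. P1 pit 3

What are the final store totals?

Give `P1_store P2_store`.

Move 1: P2 pit3 -> P1=[2,4,3,3,5,5](0) P2=[3,5,5,0,3,6](1)
Move 2: P2 pit0 -> P1=[2,4,0,3,5,5](0) P2=[0,6,6,0,3,6](5)
Move 3: P1 pit1 -> P1=[2,0,1,4,6,6](0) P2=[0,6,6,0,3,6](5)
Move 4: P2 pit4 -> P1=[3,0,1,4,6,6](0) P2=[0,6,6,0,0,7](6)
Move 5: P1 pit4 -> P1=[3,0,1,4,0,7](1) P2=[1,7,7,1,0,7](6)
Move 6: P2 pit2 -> P1=[4,1,2,4,0,7](1) P2=[1,7,0,2,1,8](7)
Move 7: P2 pit4 -> P1=[4,1,2,4,0,7](1) P2=[1,7,0,2,0,9](7)
Move 8: P1 pit3 -> P1=[4,1,2,0,1,8](2) P2=[2,7,0,2,0,9](7)

Answer: 2 7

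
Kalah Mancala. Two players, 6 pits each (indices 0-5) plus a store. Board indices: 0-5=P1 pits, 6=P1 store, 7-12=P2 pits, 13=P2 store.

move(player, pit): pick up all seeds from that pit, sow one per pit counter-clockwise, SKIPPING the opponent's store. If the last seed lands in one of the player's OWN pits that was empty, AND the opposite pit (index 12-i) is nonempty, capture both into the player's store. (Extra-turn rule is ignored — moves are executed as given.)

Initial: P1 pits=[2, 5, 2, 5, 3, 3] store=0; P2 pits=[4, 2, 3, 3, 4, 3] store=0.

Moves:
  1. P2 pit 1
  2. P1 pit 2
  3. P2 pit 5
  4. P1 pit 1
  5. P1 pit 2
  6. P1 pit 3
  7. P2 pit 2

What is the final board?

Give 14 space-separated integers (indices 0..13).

Move 1: P2 pit1 -> P1=[2,5,2,5,3,3](0) P2=[4,0,4,4,4,3](0)
Move 2: P1 pit2 -> P1=[2,5,0,6,4,3](0) P2=[4,0,4,4,4,3](0)
Move 3: P2 pit5 -> P1=[3,6,0,6,4,3](0) P2=[4,0,4,4,4,0](1)
Move 4: P1 pit1 -> P1=[3,0,1,7,5,4](1) P2=[5,0,4,4,4,0](1)
Move 5: P1 pit2 -> P1=[3,0,0,8,5,4](1) P2=[5,0,4,4,4,0](1)
Move 6: P1 pit3 -> P1=[3,0,0,0,6,5](2) P2=[6,1,5,5,5,0](1)
Move 7: P2 pit2 -> P1=[4,0,0,0,6,5](2) P2=[6,1,0,6,6,1](2)

Answer: 4 0 0 0 6 5 2 6 1 0 6 6 1 2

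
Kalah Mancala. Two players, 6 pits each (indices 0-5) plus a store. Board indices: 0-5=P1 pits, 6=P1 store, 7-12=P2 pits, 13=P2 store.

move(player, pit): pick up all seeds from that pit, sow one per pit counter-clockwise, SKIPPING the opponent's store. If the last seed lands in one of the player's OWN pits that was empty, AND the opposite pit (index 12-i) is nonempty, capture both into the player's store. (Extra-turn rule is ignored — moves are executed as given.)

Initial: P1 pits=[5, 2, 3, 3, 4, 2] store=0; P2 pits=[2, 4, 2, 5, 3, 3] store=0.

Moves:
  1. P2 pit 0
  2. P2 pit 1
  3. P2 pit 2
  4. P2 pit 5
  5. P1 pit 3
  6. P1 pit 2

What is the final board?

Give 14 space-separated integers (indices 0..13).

Move 1: P2 pit0 -> P1=[5,2,3,3,4,2](0) P2=[0,5,3,5,3,3](0)
Move 2: P2 pit1 -> P1=[5,2,3,3,4,2](0) P2=[0,0,4,6,4,4](1)
Move 3: P2 pit2 -> P1=[5,2,3,3,4,2](0) P2=[0,0,0,7,5,5](2)
Move 4: P2 pit5 -> P1=[6,3,4,4,4,2](0) P2=[0,0,0,7,5,0](3)
Move 5: P1 pit3 -> P1=[6,3,4,0,5,3](1) P2=[1,0,0,7,5,0](3)
Move 6: P1 pit2 -> P1=[6,3,0,1,6,4](2) P2=[1,0,0,7,5,0](3)

Answer: 6 3 0 1 6 4 2 1 0 0 7 5 0 3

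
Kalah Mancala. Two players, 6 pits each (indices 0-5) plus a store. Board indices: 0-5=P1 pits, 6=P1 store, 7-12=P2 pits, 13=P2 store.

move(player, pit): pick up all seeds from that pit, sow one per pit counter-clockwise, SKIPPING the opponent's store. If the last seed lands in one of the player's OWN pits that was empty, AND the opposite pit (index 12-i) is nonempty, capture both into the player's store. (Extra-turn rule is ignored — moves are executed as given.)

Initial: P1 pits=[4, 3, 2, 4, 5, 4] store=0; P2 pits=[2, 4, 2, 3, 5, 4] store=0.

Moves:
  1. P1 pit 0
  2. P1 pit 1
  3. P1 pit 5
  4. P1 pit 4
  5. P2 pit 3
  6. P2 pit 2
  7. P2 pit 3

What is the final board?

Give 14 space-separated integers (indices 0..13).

Move 1: P1 pit0 -> P1=[0,4,3,5,6,4](0) P2=[2,4,2,3,5,4](0)
Move 2: P1 pit1 -> P1=[0,0,4,6,7,5](0) P2=[2,4,2,3,5,4](0)
Move 3: P1 pit5 -> P1=[0,0,4,6,7,0](1) P2=[3,5,3,4,5,4](0)
Move 4: P1 pit4 -> P1=[0,0,4,6,0,1](2) P2=[4,6,4,5,6,4](0)
Move 5: P2 pit3 -> P1=[1,1,4,6,0,1](2) P2=[4,6,4,0,7,5](1)
Move 6: P2 pit2 -> P1=[1,1,4,6,0,1](2) P2=[4,6,0,1,8,6](2)
Move 7: P2 pit3 -> P1=[1,1,4,6,0,1](2) P2=[4,6,0,0,9,6](2)

Answer: 1 1 4 6 0 1 2 4 6 0 0 9 6 2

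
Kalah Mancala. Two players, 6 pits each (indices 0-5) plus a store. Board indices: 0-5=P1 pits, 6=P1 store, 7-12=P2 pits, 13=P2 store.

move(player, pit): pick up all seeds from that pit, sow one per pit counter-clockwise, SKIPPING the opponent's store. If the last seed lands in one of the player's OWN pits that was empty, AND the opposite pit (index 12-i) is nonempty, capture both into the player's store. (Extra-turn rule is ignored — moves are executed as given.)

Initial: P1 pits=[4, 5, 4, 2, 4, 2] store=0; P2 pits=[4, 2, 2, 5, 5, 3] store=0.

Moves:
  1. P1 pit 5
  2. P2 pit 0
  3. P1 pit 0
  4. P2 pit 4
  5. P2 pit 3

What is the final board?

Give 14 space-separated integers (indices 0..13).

Move 1: P1 pit5 -> P1=[4,5,4,2,4,0](1) P2=[5,2,2,5,5,3](0)
Move 2: P2 pit0 -> P1=[4,5,4,2,4,0](1) P2=[0,3,3,6,6,4](0)
Move 3: P1 pit0 -> P1=[0,6,5,3,5,0](1) P2=[0,3,3,6,6,4](0)
Move 4: P2 pit4 -> P1=[1,7,6,4,5,0](1) P2=[0,3,3,6,0,5](1)
Move 5: P2 pit3 -> P1=[2,8,7,4,5,0](1) P2=[0,3,3,0,1,6](2)

Answer: 2 8 7 4 5 0 1 0 3 3 0 1 6 2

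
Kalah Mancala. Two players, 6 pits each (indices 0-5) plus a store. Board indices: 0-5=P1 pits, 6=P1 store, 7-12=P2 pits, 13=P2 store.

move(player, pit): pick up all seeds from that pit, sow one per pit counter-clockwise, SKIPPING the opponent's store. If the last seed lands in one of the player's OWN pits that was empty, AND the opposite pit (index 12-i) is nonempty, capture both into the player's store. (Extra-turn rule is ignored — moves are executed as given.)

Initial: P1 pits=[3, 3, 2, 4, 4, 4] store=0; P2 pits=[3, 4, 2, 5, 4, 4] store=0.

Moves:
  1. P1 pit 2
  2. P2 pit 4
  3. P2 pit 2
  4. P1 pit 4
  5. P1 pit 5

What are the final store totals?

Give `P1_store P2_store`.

Answer: 2 6

Derivation:
Move 1: P1 pit2 -> P1=[3,3,0,5,5,4](0) P2=[3,4,2,5,4,4](0)
Move 2: P2 pit4 -> P1=[4,4,0,5,5,4](0) P2=[3,4,2,5,0,5](1)
Move 3: P2 pit2 -> P1=[4,0,0,5,5,4](0) P2=[3,4,0,6,0,5](6)
Move 4: P1 pit4 -> P1=[4,0,0,5,0,5](1) P2=[4,5,1,6,0,5](6)
Move 5: P1 pit5 -> P1=[4,0,0,5,0,0](2) P2=[5,6,2,7,0,5](6)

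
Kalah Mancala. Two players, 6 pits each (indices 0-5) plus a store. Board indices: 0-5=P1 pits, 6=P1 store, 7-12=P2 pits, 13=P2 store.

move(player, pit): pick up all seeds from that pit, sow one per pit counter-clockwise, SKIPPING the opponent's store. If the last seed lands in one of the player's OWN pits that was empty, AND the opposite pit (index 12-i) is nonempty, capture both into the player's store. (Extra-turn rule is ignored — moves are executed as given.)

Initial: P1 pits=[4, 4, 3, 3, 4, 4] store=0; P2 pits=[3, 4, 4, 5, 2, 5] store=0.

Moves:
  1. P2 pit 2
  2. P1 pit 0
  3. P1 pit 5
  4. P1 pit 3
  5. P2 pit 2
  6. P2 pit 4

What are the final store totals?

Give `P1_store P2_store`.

Move 1: P2 pit2 -> P1=[4,4,3,3,4,4](0) P2=[3,4,0,6,3,6](1)
Move 2: P1 pit0 -> P1=[0,5,4,4,5,4](0) P2=[3,4,0,6,3,6](1)
Move 3: P1 pit5 -> P1=[0,5,4,4,5,0](1) P2=[4,5,1,6,3,6](1)
Move 4: P1 pit3 -> P1=[0,5,4,0,6,1](2) P2=[5,5,1,6,3,6](1)
Move 5: P2 pit2 -> P1=[0,5,4,0,6,1](2) P2=[5,5,0,7,3,6](1)
Move 6: P2 pit4 -> P1=[1,5,4,0,6,1](2) P2=[5,5,0,7,0,7](2)

Answer: 2 2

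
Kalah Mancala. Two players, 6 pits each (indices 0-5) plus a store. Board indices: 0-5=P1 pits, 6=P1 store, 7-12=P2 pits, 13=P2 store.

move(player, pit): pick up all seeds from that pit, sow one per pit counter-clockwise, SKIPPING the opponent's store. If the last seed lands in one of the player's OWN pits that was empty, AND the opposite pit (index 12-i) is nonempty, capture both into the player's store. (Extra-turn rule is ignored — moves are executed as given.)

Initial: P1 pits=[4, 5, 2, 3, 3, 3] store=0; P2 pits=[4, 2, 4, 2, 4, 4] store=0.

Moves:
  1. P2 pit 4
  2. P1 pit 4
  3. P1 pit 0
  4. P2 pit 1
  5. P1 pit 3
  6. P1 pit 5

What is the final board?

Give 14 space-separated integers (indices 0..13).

Answer: 0 7 3 0 2 0 3 7 1 6 4 1 5 1

Derivation:
Move 1: P2 pit4 -> P1=[5,6,2,3,3,3](0) P2=[4,2,4,2,0,5](1)
Move 2: P1 pit4 -> P1=[5,6,2,3,0,4](1) P2=[5,2,4,2,0,5](1)
Move 3: P1 pit0 -> P1=[0,7,3,4,1,5](1) P2=[5,2,4,2,0,5](1)
Move 4: P2 pit1 -> P1=[0,7,3,4,1,5](1) P2=[5,0,5,3,0,5](1)
Move 5: P1 pit3 -> P1=[0,7,3,0,2,6](2) P2=[6,0,5,3,0,5](1)
Move 6: P1 pit5 -> P1=[0,7,3,0,2,0](3) P2=[7,1,6,4,1,5](1)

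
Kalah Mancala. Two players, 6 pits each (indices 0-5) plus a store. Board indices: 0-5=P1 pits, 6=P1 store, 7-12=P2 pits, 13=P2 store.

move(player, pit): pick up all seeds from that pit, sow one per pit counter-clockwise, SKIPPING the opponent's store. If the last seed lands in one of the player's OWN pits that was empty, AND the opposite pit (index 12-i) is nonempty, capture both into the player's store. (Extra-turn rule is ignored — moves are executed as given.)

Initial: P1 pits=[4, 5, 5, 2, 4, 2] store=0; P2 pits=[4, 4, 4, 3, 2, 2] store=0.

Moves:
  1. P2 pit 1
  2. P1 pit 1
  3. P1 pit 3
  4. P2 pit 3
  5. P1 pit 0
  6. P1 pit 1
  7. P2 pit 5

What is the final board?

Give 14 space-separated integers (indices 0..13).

Answer: 1 1 9 1 7 5 2 4 0 5 0 4 0 2

Derivation:
Move 1: P2 pit1 -> P1=[4,5,5,2,4,2](0) P2=[4,0,5,4,3,3](0)
Move 2: P1 pit1 -> P1=[4,0,6,3,5,3](1) P2=[4,0,5,4,3,3](0)
Move 3: P1 pit3 -> P1=[4,0,6,0,6,4](2) P2=[4,0,5,4,3,3](0)
Move 4: P2 pit3 -> P1=[5,0,6,0,6,4](2) P2=[4,0,5,0,4,4](1)
Move 5: P1 pit0 -> P1=[0,1,7,1,7,5](2) P2=[4,0,5,0,4,4](1)
Move 6: P1 pit1 -> P1=[0,0,8,1,7,5](2) P2=[4,0,5,0,4,4](1)
Move 7: P2 pit5 -> P1=[1,1,9,1,7,5](2) P2=[4,0,5,0,4,0](2)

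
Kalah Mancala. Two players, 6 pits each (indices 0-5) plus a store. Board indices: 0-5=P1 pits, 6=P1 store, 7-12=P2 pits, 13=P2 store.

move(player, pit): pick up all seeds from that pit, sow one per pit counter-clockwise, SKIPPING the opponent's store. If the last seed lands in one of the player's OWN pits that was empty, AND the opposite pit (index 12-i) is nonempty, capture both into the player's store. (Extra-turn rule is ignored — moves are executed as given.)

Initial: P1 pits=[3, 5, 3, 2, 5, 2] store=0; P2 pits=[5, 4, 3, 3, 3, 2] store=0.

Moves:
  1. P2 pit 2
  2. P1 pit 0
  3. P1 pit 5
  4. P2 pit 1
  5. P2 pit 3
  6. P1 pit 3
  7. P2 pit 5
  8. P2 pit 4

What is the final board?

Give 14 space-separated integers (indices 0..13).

Answer: 3 9 6 2 6 1 2 6 0 1 0 0 1 3

Derivation:
Move 1: P2 pit2 -> P1=[3,5,3,2,5,2](0) P2=[5,4,0,4,4,3](0)
Move 2: P1 pit0 -> P1=[0,6,4,3,5,2](0) P2=[5,4,0,4,4,3](0)
Move 3: P1 pit5 -> P1=[0,6,4,3,5,0](1) P2=[6,4,0,4,4,3](0)
Move 4: P2 pit1 -> P1=[0,6,4,3,5,0](1) P2=[6,0,1,5,5,4](0)
Move 5: P2 pit3 -> P1=[1,7,4,3,5,0](1) P2=[6,0,1,0,6,5](1)
Move 6: P1 pit3 -> P1=[1,7,4,0,6,1](2) P2=[6,0,1,0,6,5](1)
Move 7: P2 pit5 -> P1=[2,8,5,1,6,1](2) P2=[6,0,1,0,6,0](2)
Move 8: P2 pit4 -> P1=[3,9,6,2,6,1](2) P2=[6,0,1,0,0,1](3)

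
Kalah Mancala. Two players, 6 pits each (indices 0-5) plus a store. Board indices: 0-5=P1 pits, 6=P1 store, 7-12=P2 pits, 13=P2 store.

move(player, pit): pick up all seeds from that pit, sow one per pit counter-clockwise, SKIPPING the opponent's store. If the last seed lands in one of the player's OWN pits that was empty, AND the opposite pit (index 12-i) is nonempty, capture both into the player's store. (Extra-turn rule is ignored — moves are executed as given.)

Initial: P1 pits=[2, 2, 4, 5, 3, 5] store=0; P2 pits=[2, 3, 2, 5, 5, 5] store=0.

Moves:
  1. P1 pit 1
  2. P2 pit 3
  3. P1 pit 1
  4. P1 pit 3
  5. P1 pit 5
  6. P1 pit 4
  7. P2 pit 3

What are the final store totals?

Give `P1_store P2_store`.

Move 1: P1 pit1 -> P1=[2,0,5,6,3,5](0) P2=[2,3,2,5,5,5](0)
Move 2: P2 pit3 -> P1=[3,1,5,6,3,5](0) P2=[2,3,2,0,6,6](1)
Move 3: P1 pit1 -> P1=[3,0,6,6,3,5](0) P2=[2,3,2,0,6,6](1)
Move 4: P1 pit3 -> P1=[3,0,6,0,4,6](1) P2=[3,4,3,0,6,6](1)
Move 5: P1 pit5 -> P1=[3,0,6,0,4,0](2) P2=[4,5,4,1,7,6](1)
Move 6: P1 pit4 -> P1=[3,0,6,0,0,1](3) P2=[5,6,4,1,7,6](1)
Move 7: P2 pit3 -> P1=[3,0,6,0,0,1](3) P2=[5,6,4,0,8,6](1)

Answer: 3 1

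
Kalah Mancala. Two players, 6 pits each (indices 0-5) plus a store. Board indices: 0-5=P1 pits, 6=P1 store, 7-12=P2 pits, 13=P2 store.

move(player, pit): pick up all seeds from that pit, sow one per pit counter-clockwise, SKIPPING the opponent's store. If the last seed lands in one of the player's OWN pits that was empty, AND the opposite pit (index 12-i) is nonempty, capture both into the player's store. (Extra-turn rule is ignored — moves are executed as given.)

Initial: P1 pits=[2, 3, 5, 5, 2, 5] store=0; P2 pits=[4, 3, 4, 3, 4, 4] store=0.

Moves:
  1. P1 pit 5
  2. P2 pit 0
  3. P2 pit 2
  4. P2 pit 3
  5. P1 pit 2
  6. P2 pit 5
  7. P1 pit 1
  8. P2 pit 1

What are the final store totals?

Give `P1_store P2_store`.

Move 1: P1 pit5 -> P1=[2,3,5,5,2,0](1) P2=[5,4,5,4,4,4](0)
Move 2: P2 pit0 -> P1=[2,3,5,5,2,0](1) P2=[0,5,6,5,5,5](0)
Move 3: P2 pit2 -> P1=[3,4,5,5,2,0](1) P2=[0,5,0,6,6,6](1)
Move 4: P2 pit3 -> P1=[4,5,6,5,2,0](1) P2=[0,5,0,0,7,7](2)
Move 5: P1 pit2 -> P1=[4,5,0,6,3,1](2) P2=[1,6,0,0,7,7](2)
Move 6: P2 pit5 -> P1=[5,6,1,7,4,2](2) P2=[1,6,0,0,7,0](3)
Move 7: P1 pit1 -> P1=[5,0,2,8,5,3](3) P2=[2,6,0,0,7,0](3)
Move 8: P2 pit1 -> P1=[6,0,2,8,5,3](3) P2=[2,0,1,1,8,1](4)

Answer: 3 4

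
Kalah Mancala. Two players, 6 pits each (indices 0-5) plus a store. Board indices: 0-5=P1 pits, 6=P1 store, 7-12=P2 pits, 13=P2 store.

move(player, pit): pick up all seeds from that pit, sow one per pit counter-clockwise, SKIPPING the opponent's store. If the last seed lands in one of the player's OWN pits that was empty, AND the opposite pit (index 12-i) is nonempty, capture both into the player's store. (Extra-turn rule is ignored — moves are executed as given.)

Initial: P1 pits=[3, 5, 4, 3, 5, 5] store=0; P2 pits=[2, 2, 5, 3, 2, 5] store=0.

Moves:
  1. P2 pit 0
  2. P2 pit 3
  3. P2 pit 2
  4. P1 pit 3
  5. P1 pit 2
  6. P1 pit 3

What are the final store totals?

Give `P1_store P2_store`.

Answer: 2 2

Derivation:
Move 1: P2 pit0 -> P1=[3,5,4,3,5,5](0) P2=[0,3,6,3,2,5](0)
Move 2: P2 pit3 -> P1=[3,5,4,3,5,5](0) P2=[0,3,6,0,3,6](1)
Move 3: P2 pit2 -> P1=[4,6,4,3,5,5](0) P2=[0,3,0,1,4,7](2)
Move 4: P1 pit3 -> P1=[4,6,4,0,6,6](1) P2=[0,3,0,1,4,7](2)
Move 5: P1 pit2 -> P1=[4,6,0,1,7,7](2) P2=[0,3,0,1,4,7](2)
Move 6: P1 pit3 -> P1=[4,6,0,0,8,7](2) P2=[0,3,0,1,4,7](2)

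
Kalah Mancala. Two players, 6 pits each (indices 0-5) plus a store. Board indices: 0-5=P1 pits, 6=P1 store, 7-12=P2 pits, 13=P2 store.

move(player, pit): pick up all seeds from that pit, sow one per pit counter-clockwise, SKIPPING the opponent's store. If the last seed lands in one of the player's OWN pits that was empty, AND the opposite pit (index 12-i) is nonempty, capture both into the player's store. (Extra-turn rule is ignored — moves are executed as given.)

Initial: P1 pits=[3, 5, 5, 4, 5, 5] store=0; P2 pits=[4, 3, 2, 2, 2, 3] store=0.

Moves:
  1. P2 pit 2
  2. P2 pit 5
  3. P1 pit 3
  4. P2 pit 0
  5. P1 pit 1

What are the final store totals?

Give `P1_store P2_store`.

Move 1: P2 pit2 -> P1=[3,5,5,4,5,5](0) P2=[4,3,0,3,3,3](0)
Move 2: P2 pit5 -> P1=[4,6,5,4,5,5](0) P2=[4,3,0,3,3,0](1)
Move 3: P1 pit3 -> P1=[4,6,5,0,6,6](1) P2=[5,3,0,3,3,0](1)
Move 4: P2 pit0 -> P1=[0,6,5,0,6,6](1) P2=[0,4,1,4,4,0](6)
Move 5: P1 pit1 -> P1=[0,0,6,1,7,7](2) P2=[1,4,1,4,4,0](6)

Answer: 2 6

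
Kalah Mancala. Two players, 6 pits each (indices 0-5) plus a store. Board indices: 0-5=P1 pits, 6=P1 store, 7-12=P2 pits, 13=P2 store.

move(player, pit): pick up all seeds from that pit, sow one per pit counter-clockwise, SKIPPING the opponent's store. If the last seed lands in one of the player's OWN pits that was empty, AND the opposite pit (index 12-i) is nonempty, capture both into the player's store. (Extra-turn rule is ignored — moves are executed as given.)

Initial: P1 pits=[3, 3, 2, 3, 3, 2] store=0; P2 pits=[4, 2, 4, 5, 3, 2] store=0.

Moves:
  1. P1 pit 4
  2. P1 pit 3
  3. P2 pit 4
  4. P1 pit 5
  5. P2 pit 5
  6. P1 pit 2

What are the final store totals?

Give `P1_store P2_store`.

Move 1: P1 pit4 -> P1=[3,3,2,3,0,3](1) P2=[5,2,4,5,3,2](0)
Move 2: P1 pit3 -> P1=[3,3,2,0,1,4](2) P2=[5,2,4,5,3,2](0)
Move 3: P2 pit4 -> P1=[4,3,2,0,1,4](2) P2=[5,2,4,5,0,3](1)
Move 4: P1 pit5 -> P1=[4,3,2,0,1,0](3) P2=[6,3,5,5,0,3](1)
Move 5: P2 pit5 -> P1=[5,4,2,0,1,0](3) P2=[6,3,5,5,0,0](2)
Move 6: P1 pit2 -> P1=[5,4,0,1,2,0](3) P2=[6,3,5,5,0,0](2)

Answer: 3 2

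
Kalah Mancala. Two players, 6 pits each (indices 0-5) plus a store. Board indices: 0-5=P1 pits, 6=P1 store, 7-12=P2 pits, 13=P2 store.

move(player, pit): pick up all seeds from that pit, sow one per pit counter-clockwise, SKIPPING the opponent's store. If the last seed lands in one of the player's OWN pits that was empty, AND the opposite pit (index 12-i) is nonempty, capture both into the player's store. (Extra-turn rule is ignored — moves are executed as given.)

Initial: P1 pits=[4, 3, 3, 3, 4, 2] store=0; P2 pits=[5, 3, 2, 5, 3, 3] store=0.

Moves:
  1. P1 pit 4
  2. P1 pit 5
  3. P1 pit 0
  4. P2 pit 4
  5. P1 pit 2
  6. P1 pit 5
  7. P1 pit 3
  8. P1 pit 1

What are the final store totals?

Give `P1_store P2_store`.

Move 1: P1 pit4 -> P1=[4,3,3,3,0,3](1) P2=[6,4,2,5,3,3](0)
Move 2: P1 pit5 -> P1=[4,3,3,3,0,0](2) P2=[7,5,2,5,3,3](0)
Move 3: P1 pit0 -> P1=[0,4,4,4,0,0](8) P2=[7,0,2,5,3,3](0)
Move 4: P2 pit4 -> P1=[1,4,4,4,0,0](8) P2=[7,0,2,5,0,4](1)
Move 5: P1 pit2 -> P1=[1,4,0,5,1,1](9) P2=[7,0,2,5,0,4](1)
Move 6: P1 pit5 -> P1=[1,4,0,5,1,0](10) P2=[7,0,2,5,0,4](1)
Move 7: P1 pit3 -> P1=[1,4,0,0,2,1](11) P2=[8,1,2,5,0,4](1)
Move 8: P1 pit1 -> P1=[1,0,1,1,3,2](11) P2=[8,1,2,5,0,4](1)

Answer: 11 1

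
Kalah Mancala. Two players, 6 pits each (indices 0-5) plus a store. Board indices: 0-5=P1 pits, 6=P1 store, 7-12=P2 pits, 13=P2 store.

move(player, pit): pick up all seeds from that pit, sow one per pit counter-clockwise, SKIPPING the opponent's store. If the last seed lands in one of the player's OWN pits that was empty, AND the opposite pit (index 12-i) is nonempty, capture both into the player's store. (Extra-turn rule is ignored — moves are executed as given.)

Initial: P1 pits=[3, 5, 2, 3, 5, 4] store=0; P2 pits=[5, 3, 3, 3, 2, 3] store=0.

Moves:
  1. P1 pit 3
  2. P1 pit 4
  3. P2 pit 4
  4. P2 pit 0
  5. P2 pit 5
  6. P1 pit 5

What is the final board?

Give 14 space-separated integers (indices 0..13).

Move 1: P1 pit3 -> P1=[3,5,2,0,6,5](1) P2=[5,3,3,3,2,3](0)
Move 2: P1 pit4 -> P1=[3,5,2,0,0,6](2) P2=[6,4,4,4,2,3](0)
Move 3: P2 pit4 -> P1=[3,5,2,0,0,6](2) P2=[6,4,4,4,0,4](1)
Move 4: P2 pit0 -> P1=[3,5,2,0,0,6](2) P2=[0,5,5,5,1,5](2)
Move 5: P2 pit5 -> P1=[4,6,3,1,0,6](2) P2=[0,5,5,5,1,0](3)
Move 6: P1 pit5 -> P1=[4,6,3,1,0,0](3) P2=[1,6,6,6,2,0](3)

Answer: 4 6 3 1 0 0 3 1 6 6 6 2 0 3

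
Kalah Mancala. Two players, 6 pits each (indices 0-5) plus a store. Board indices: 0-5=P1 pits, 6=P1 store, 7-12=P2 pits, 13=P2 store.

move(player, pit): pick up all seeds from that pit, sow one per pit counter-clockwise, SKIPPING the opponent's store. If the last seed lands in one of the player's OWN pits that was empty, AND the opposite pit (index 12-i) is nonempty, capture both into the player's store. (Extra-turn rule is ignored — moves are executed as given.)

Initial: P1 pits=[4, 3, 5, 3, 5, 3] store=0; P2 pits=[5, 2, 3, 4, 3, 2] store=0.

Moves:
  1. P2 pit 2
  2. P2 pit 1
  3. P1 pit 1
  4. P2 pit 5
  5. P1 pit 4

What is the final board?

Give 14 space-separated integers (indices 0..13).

Answer: 5 1 6 4 0 4 1 6 1 2 7 4 0 1

Derivation:
Move 1: P2 pit2 -> P1=[4,3,5,3,5,3](0) P2=[5,2,0,5,4,3](0)
Move 2: P2 pit1 -> P1=[4,3,5,3,5,3](0) P2=[5,0,1,6,4,3](0)
Move 3: P1 pit1 -> P1=[4,0,6,4,6,3](0) P2=[5,0,1,6,4,3](0)
Move 4: P2 pit5 -> P1=[5,1,6,4,6,3](0) P2=[5,0,1,6,4,0](1)
Move 5: P1 pit4 -> P1=[5,1,6,4,0,4](1) P2=[6,1,2,7,4,0](1)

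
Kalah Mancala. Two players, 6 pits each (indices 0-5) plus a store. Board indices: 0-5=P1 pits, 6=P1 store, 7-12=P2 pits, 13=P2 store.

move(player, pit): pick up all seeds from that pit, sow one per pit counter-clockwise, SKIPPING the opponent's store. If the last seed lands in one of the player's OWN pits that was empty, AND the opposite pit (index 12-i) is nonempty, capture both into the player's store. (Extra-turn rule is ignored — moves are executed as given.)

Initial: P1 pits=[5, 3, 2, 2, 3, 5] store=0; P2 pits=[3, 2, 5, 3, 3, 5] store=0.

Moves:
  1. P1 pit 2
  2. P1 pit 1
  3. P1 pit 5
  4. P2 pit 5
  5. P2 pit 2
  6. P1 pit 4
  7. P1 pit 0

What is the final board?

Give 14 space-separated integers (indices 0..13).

Move 1: P1 pit2 -> P1=[5,3,0,3,4,5](0) P2=[3,2,5,3,3,5](0)
Move 2: P1 pit1 -> P1=[5,0,1,4,5,5](0) P2=[3,2,5,3,3,5](0)
Move 3: P1 pit5 -> P1=[5,0,1,4,5,0](1) P2=[4,3,6,4,3,5](0)
Move 4: P2 pit5 -> P1=[6,1,2,5,5,0](1) P2=[4,3,6,4,3,0](1)
Move 5: P2 pit2 -> P1=[7,2,2,5,5,0](1) P2=[4,3,0,5,4,1](2)
Move 6: P1 pit4 -> P1=[7,2,2,5,0,1](2) P2=[5,4,1,5,4,1](2)
Move 7: P1 pit0 -> P1=[0,3,3,6,1,2](3) P2=[6,4,1,5,4,1](2)

Answer: 0 3 3 6 1 2 3 6 4 1 5 4 1 2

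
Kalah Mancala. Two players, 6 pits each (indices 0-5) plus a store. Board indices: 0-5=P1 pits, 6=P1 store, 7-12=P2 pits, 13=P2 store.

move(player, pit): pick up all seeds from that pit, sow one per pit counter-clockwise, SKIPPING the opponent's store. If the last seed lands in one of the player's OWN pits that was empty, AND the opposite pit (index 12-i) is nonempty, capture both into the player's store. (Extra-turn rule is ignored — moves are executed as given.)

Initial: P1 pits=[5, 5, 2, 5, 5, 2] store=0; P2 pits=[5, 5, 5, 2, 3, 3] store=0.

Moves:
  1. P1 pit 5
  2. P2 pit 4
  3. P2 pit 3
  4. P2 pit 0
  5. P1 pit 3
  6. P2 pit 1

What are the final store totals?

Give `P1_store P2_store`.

Move 1: P1 pit5 -> P1=[5,5,2,5,5,0](1) P2=[6,5,5,2,3,3](0)
Move 2: P2 pit4 -> P1=[6,5,2,5,5,0](1) P2=[6,5,5,2,0,4](1)
Move 3: P2 pit3 -> P1=[6,5,2,5,5,0](1) P2=[6,5,5,0,1,5](1)
Move 4: P2 pit0 -> P1=[6,5,2,5,5,0](1) P2=[0,6,6,1,2,6](2)
Move 5: P1 pit3 -> P1=[6,5,2,0,6,1](2) P2=[1,7,6,1,2,6](2)
Move 6: P2 pit1 -> P1=[7,6,2,0,6,1](2) P2=[1,0,7,2,3,7](3)

Answer: 2 3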